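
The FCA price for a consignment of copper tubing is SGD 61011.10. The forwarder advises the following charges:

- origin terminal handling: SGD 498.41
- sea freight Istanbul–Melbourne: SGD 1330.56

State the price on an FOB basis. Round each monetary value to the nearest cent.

Not relevant to the conversion: freight — on the buyer under both terms; not part of either seller's price.
From FCA to FOB, the seller additionally bears: origin terminal.
FOB price = 61011.10 + 498.41 = 61509.51

FOB price: SGD 61509.51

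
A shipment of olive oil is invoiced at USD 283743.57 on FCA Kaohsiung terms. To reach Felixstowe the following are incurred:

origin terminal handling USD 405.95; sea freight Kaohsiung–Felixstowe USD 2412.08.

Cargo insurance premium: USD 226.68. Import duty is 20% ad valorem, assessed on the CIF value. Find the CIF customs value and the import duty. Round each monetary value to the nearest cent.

CIF = FCA price + pre-shipment costs + freight + insurance
CIF = 283743.57 + 405.95 + 2412.08 + 226.68 = 286788.28
Import duty = 286788.28 × 20% = 57357.66

CIF value: USD 286788.28; import duty: USD 57357.66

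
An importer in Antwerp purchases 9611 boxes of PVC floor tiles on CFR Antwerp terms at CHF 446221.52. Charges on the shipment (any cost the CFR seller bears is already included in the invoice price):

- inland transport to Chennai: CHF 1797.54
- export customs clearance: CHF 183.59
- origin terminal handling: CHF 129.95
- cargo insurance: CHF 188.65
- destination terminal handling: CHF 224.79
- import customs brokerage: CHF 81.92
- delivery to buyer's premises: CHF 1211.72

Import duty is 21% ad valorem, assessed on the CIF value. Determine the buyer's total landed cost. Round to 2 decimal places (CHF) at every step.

CFR: the seller pays costs through ocean freight to the destination port, but not insurance.
Already in the invoice (seller's account under CFR): inland to port, export clearance, origin terminal — exclude.
CIF value = CFR price + insurance = 446221.52 + 188.65 = 446410.17
Import duty = 446410.17 × 21% = 93746.14
Buyer bears: insurance 188.65 + destination terminal 224.79 + brokerage 81.92 + delivery 1211.72 + duty 93746.14 = 95453.22
Landed cost = invoice 446221.52 + 95453.22 = 541674.74

Total landed cost: CHF 541674.74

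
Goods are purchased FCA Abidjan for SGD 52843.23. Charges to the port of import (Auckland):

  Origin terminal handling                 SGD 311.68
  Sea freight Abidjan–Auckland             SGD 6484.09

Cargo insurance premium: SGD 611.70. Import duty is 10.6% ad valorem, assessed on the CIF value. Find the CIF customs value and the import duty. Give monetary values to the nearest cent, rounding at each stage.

CIF = FCA price + pre-shipment costs + freight + insurance
CIF = 52843.23 + 311.68 + 6484.09 + 611.70 = 60250.70
Import duty = 60250.70 × 10.6% = 6386.57

CIF value: SGD 60250.70; import duty: SGD 6386.57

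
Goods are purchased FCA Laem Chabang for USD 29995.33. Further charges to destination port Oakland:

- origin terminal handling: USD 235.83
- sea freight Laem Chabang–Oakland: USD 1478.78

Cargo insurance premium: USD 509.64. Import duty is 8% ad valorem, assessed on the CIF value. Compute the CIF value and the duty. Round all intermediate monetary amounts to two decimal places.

CIF value: USD 32219.58; import duty: USD 2577.57

CIF = FCA price + pre-shipment costs + freight + insurance
CIF = 29995.33 + 235.83 + 1478.78 + 509.64 = 32219.58
Import duty = 32219.58 × 8% = 2577.57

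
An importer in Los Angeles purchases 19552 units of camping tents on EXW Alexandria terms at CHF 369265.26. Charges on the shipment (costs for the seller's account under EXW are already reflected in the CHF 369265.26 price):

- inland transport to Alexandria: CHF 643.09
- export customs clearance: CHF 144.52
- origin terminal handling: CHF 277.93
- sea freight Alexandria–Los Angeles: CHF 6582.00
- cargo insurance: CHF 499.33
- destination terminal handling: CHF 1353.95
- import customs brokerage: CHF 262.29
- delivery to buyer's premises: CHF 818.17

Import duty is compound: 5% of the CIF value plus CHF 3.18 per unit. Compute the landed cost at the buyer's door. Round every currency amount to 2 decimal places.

EXW: the seller makes goods available at their premises; the buyer bears all onward costs.
CIF value = EXW price + inland to port + export clearance + origin terminal + freight + insurance = 369265.26 + 643.09 + 144.52 + 277.93 + 6582.00 + 499.33 = 377412.13
Ad valorem component: 377412.13 × 5% = 18870.61
Specific component: 19552 × 3.18 = 62175.36
Import duty = 18870.61 + 62175.36 = 81045.97
Buyer bears: inland to port 643.09 + export clearance 144.52 + origin terminal 277.93 + freight 6582.00 + insurance 499.33 + destination terminal 1353.95 + brokerage 262.29 + delivery 818.17 + duty 81045.97 = 91627.25
Landed cost = invoice 369265.26 + 91627.25 = 460892.51

Total landed cost: CHF 460892.51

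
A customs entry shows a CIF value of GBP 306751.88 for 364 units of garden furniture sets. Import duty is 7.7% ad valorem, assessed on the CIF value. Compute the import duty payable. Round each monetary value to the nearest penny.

Import duty = 306751.88 × 7.7% = 23619.89

Import duty: GBP 23619.89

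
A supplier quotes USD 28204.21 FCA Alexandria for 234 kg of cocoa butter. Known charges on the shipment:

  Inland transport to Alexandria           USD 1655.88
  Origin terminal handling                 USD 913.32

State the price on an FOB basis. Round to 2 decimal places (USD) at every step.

FOB price: USD 29117.53

Not relevant to the conversion: inland to port — on the seller under both FCA and FOB; already in the FCA price and stays in the FOB price.
From FCA to FOB, the seller additionally bears: origin terminal.
FOB price = 28204.21 + 913.32 = 29117.53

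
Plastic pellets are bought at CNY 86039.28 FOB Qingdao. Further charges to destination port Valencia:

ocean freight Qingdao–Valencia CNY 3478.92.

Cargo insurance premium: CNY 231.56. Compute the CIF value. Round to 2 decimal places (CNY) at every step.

CIF = FOB price + freight + insurance
CIF = 86039.28 + 3478.92 + 231.56 = 89749.76

CIF value: CNY 89749.76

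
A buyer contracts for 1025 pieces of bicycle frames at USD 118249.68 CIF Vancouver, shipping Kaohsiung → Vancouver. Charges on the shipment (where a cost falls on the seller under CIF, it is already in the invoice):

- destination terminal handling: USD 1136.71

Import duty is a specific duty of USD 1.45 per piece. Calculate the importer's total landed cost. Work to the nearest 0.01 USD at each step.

Total landed cost: USD 120872.64

CIF: the seller pays costs through ocean freight and marine insurance to the destination port.
The CIF price already equals the CIF value: 118249.68
Import duty = 1025 × 1.45 = 1486.25
Buyer bears: destination terminal 1136.71 + duty 1486.25 = 2622.96
Landed cost = invoice 118249.68 + 2622.96 = 120872.64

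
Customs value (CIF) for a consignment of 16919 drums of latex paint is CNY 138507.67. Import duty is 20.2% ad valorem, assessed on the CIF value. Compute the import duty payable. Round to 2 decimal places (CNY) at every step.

Import duty = 138507.67 × 20.2% = 27978.55

Import duty: CNY 27978.55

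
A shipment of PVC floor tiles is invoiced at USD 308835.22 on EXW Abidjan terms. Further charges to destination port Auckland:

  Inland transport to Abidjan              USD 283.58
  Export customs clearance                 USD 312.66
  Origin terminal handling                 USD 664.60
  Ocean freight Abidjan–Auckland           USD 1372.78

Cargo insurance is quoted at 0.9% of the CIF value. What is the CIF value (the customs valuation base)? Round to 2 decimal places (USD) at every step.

Let C be the CIF value. C = EXW price + pre-shipment costs + freight + 0.9% × C
C − 0.9% × C = 308835.22 + 283.58 + 312.66 + 664.60 + 1372.78
0.991 × C = 311468.84
C = 311468.84 / 0.991 = 314297.52
Insurance premium = 0.9% × 314297.52 = 2828.68

CIF value: USD 314297.52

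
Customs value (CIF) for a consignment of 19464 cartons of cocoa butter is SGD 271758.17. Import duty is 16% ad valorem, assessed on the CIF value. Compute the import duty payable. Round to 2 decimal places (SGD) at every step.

Import duty = 271758.17 × 16% = 43481.31

Import duty: SGD 43481.31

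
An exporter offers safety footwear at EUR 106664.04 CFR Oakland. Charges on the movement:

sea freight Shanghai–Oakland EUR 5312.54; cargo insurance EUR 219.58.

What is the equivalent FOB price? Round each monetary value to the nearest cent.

Not relevant to the conversion: insurance — on the buyer under both terms; not part of either seller's price.
From CFR to FOB, the seller no longer bears: freight.
FOB price = 106664.04 − 5312.54 = 101351.50

FOB price: EUR 101351.50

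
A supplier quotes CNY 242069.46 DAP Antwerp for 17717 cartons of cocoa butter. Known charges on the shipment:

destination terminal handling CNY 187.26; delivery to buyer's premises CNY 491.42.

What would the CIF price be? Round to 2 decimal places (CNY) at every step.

From DAP to CIF, the seller no longer bears: destination terminal, delivery.
CIF price = 242069.46 − 187.26 − 491.42 = 241390.78

CIF price: CNY 241390.78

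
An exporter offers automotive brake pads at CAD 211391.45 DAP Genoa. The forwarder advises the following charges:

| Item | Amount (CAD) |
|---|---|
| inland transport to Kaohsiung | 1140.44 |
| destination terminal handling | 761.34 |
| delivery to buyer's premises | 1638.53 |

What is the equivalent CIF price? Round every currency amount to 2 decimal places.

Not relevant to the conversion: inland to port — on the seller under both DAP and CIF; already in the DAP price and stays in the CIF price.
From DAP to CIF, the seller no longer bears: destination terminal, delivery.
CIF price = 211391.45 − 761.34 − 1638.53 = 208991.58

CIF price: CAD 208991.58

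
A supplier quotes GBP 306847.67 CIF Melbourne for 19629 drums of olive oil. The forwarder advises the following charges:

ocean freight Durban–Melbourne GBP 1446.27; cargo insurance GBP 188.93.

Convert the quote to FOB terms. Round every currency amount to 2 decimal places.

FOB price: GBP 305212.47

From CIF to FOB, the seller no longer bears: freight, insurance.
FOB price = 306847.67 − 1446.27 − 188.93 = 305212.47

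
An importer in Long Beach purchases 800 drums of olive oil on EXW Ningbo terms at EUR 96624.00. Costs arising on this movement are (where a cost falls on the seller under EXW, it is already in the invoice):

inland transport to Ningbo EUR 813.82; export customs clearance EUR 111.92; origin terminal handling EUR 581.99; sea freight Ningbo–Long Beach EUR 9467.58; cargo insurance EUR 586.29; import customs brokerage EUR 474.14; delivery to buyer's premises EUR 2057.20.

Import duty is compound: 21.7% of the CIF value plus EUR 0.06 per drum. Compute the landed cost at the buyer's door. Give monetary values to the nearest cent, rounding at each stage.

EXW: the seller makes goods available at their premises; the buyer bears all onward costs.
CIF value = EXW price + inland to port + export clearance + origin terminal + freight + insurance = 96624.00 + 813.82 + 111.92 + 581.99 + 9467.58 + 586.29 = 108185.60
Ad valorem component: 108185.60 × 21.7% = 23476.28
Specific component: 800 × 0.06 = 48.00
Import duty = 23476.28 + 48.00 = 23524.28
Buyer bears: inland to port 813.82 + export clearance 111.92 + origin terminal 581.99 + freight 9467.58 + insurance 586.29 + brokerage 474.14 + delivery 2057.20 + duty 23524.28 = 37617.22
Landed cost = invoice 96624.00 + 37617.22 = 134241.22

Total landed cost: EUR 134241.22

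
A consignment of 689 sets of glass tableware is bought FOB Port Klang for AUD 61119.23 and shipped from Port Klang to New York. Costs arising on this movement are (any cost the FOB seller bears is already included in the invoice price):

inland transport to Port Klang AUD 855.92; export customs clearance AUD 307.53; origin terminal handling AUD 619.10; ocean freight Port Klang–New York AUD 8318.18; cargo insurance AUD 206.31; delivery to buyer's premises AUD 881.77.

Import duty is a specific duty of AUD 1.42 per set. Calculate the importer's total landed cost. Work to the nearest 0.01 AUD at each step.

Total landed cost: AUD 71503.87

FOB: the seller bears costs until goods are on board at the origin port; the buyer bears freight, insurance and all costs thereafter.
Already in the invoice (seller's account under FOB): inland to port, export clearance, origin terminal — exclude.
CIF value = FOB price + freight + insurance = 61119.23 + 8318.18 + 206.31 = 69643.72
Import duty = 689 × 1.42 = 978.38
Buyer bears: freight 8318.18 + insurance 206.31 + delivery 881.77 + duty 978.38 = 10384.64
Landed cost = invoice 61119.23 + 10384.64 = 71503.87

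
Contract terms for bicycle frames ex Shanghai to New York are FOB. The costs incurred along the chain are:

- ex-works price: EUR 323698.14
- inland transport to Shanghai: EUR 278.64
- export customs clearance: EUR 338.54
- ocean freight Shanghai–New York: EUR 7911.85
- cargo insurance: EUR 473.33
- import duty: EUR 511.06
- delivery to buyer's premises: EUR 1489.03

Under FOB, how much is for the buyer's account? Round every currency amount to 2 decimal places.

FOB: the seller bears costs until goods are on board at the origin port; the buyer bears freight, insurance and all costs thereafter.
Seller's account: goods 323698.14 + inland to port 278.64 + export clearance 338.54 = 324315.32
Buyer's account: freight 7911.85 + insurance 473.33 + duty 511.06 + delivery 1489.03 = 10385.27

Buyer's account: EUR 10385.27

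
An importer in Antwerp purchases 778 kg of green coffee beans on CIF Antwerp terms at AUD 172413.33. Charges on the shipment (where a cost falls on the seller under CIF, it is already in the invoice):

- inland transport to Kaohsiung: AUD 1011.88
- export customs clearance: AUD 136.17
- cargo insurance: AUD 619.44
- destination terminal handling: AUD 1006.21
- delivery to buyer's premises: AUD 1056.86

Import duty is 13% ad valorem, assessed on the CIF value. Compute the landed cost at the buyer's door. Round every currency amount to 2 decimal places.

Total landed cost: AUD 196890.13

CIF: the seller pays costs through ocean freight and marine insurance to the destination port.
Already in the invoice (seller's account under CIF): inland to port, export clearance, insurance — exclude.
The CIF price already equals the CIF value: 172413.33
Import duty = 172413.33 × 13% = 22413.73
Buyer bears: destination terminal 1006.21 + delivery 1056.86 + duty 22413.73 = 24476.80
Landed cost = invoice 172413.33 + 24476.80 = 196890.13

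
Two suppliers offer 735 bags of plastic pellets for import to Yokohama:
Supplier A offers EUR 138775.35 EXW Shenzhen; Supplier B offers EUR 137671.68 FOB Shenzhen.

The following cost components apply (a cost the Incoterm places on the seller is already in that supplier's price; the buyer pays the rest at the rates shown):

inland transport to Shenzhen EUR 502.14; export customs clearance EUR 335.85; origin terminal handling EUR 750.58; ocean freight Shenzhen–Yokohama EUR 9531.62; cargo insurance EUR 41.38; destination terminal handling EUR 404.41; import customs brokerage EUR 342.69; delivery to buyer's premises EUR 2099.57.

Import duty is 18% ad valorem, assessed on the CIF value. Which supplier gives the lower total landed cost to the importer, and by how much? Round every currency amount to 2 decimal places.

Supplier B is cheaper by EUR 3176.85

Supplier A (EXW):
CIF value = EXW price + inland to port + export clearance + origin terminal + freight + insurance = 138775.35 + 502.14 + 335.85 + 750.58 + 9531.62 + 41.38 = 149936.92
Import duty = 149936.92 × 18% = 26988.65
Buyer bears (A): 502.14 + 335.85 + 750.58 + 9531.62 + 41.38 + 404.41 + 342.69 + 2099.57 = 14008.24
Landed cost (A) = invoice 138775.35 + 14008.24 + duty 26988.65 = 179772.24
Supplier B (FOB):
CIF value = FOB price + freight + insurance = 137671.68 + 9531.62 + 41.38 = 147244.68
Import duty = 147244.68 × 18% = 26504.04
Buyer bears (B): 9531.62 + 41.38 + 404.41 + 342.69 + 2099.57 = 12419.67
Landed cost (B) = invoice 137671.68 + 12419.67 + duty 26504.04 = 176595.39
Difference = |179772.24 − 176595.39| = 3176.85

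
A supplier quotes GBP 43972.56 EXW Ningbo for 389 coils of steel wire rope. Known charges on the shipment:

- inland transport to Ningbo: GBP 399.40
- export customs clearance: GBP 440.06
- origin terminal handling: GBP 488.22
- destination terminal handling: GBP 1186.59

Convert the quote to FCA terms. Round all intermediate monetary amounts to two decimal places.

FCA price: GBP 44812.02

Not relevant to the conversion: destination terminal, origin terminal — on the buyer under both terms; not part of either seller's price.
From EXW to FCA, the seller additionally bears: inland to port, export clearance.
FCA price = 43972.56 + 399.40 + 440.06 = 44812.02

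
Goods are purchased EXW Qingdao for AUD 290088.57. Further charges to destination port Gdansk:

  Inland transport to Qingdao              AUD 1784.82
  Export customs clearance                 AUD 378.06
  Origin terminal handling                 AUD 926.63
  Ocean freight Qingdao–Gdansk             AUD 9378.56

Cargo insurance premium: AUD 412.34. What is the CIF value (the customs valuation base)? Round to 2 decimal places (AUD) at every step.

CIF = EXW price + pre-shipment costs + freight + insurance
CIF = 290088.57 + 1784.82 + 378.06 + 926.63 + 9378.56 + 412.34 = 302968.98

CIF value: AUD 302968.98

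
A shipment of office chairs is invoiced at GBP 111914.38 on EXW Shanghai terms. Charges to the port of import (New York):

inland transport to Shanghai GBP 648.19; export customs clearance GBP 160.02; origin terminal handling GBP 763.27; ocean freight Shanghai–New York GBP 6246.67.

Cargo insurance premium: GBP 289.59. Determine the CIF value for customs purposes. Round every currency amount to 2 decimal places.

CIF = EXW price + pre-shipment costs + freight + insurance
CIF = 111914.38 + 648.19 + 160.02 + 763.27 + 6246.67 + 289.59 = 120022.12

CIF value: GBP 120022.12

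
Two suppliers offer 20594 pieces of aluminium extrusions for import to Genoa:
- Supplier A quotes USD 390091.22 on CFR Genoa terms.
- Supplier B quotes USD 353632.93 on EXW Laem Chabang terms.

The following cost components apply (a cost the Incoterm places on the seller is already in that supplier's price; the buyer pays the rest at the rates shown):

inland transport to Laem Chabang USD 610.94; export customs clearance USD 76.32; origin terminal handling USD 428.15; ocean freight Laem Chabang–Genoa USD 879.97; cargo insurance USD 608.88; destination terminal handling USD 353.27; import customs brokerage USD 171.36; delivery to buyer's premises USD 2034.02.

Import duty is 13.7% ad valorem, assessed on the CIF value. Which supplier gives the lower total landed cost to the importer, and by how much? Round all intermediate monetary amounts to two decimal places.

Supplier B is cheaper by USD 39184.32

Supplier A (CFR):
CIF value = CFR price + insurance = 390091.22 + 608.88 = 390700.10
Import duty = 390700.10 × 13.7% = 53525.91
Buyer bears (A): 608.88 + 353.27 + 171.36 + 2034.02 = 3167.53
Landed cost (A) = invoice 390091.22 + 3167.53 + duty 53525.91 = 446784.66
Supplier B (EXW):
CIF value = EXW price + inland to port + export clearance + origin terminal + freight + insurance = 353632.93 + 610.94 + 76.32 + 428.15 + 879.97 + 608.88 = 356237.19
Import duty = 356237.19 × 13.7% = 48804.50
Buyer bears (B): 610.94 + 76.32 + 428.15 + 879.97 + 608.88 + 353.27 + 171.36 + 2034.02 = 5162.91
Landed cost (B) = invoice 353632.93 + 5162.91 + duty 48804.50 = 407600.34
Difference = |446784.66 − 407600.34| = 39184.32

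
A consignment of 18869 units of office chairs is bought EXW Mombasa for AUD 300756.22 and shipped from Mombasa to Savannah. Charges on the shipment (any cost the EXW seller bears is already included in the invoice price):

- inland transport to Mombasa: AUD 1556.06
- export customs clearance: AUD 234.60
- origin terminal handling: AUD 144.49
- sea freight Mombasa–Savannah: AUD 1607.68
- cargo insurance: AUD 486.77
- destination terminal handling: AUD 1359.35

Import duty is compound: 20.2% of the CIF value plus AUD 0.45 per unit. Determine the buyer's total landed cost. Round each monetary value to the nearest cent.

EXW: the seller makes goods available at their premises; the buyer bears all onward costs.
CIF value = EXW price + inland to port + export clearance + origin terminal + freight + insurance = 300756.22 + 1556.06 + 234.60 + 144.49 + 1607.68 + 486.77 = 304785.82
Ad valorem component: 304785.82 × 20.2% = 61566.74
Specific component: 18869 × 0.45 = 8491.05
Import duty = 61566.74 + 8491.05 = 70057.79
Buyer bears: inland to port 1556.06 + export clearance 234.60 + origin terminal 144.49 + freight 1607.68 + insurance 486.77 + destination terminal 1359.35 + duty 70057.79 = 75446.74
Landed cost = invoice 300756.22 + 75446.74 = 376202.96

Total landed cost: AUD 376202.96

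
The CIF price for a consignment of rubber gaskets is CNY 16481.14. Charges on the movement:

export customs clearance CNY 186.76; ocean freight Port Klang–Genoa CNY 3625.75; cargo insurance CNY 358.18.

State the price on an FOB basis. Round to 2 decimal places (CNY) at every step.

Not relevant to the conversion: export clearance — on the seller under both CIF and FOB; already in the CIF price and stays in the FOB price.
From CIF to FOB, the seller no longer bears: freight, insurance.
FOB price = 16481.14 − 3625.75 − 358.18 = 12497.21

FOB price: CNY 12497.21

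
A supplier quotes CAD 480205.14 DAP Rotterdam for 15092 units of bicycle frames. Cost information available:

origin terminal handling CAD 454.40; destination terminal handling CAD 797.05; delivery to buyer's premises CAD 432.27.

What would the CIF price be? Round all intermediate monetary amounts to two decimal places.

CIF price: CAD 478975.82

Not relevant to the conversion: origin terminal — on the seller under both DAP and CIF; already in the DAP price and stays in the CIF price.
From DAP to CIF, the seller no longer bears: destination terminal, delivery.
CIF price = 480205.14 − 797.05 − 432.27 = 478975.82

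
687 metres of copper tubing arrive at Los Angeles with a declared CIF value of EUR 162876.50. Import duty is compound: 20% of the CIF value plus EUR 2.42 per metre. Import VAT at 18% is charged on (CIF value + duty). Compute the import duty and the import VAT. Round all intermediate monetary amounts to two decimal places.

Ad valorem component: 162876.50 × 20% = 32575.30
Specific component: 687 × 2.42 = 1662.54
Import duty = 32575.30 + 1662.54 = 34237.84
VAT base = CIF + duty = 162876.50 + 34237.84 = 197114.34
Import VAT = 197114.34 × 18% = 35480.58

Import duty: EUR 34237.84; import VAT: EUR 35480.58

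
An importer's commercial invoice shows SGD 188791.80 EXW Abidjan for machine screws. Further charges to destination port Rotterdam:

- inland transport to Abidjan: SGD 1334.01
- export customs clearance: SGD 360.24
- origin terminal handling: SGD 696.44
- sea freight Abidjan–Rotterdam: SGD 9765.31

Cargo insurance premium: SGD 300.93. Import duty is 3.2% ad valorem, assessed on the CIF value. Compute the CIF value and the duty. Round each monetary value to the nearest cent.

CIF = EXW price + pre-shipment costs + freight + insurance
CIF = 188791.80 + 1334.01 + 360.24 + 696.44 + 9765.31 + 300.93 = 201248.73
Import duty = 201248.73 × 3.2% = 6439.96

CIF value: SGD 201248.73; import duty: SGD 6439.96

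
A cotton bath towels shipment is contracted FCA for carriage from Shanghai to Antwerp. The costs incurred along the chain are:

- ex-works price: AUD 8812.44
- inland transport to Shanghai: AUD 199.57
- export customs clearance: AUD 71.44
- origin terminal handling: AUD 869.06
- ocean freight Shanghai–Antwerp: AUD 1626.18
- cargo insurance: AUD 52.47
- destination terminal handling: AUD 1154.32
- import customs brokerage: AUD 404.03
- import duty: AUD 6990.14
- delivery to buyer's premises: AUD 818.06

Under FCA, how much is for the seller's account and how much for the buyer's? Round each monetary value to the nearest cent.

FCA: the seller delivers export-cleared goods to the carrier; the buyer bears costs from that point.
Seller's account: goods 8812.44 + inland to port 199.57 + export clearance 71.44 = 9083.45
Buyer's account: origin terminal 869.06 + freight 1626.18 + insurance 52.47 + destination terminal 1154.32 + brokerage 404.03 + duty 6990.14 + delivery 818.06 = 11914.26

Seller: AUD 9083.45; buyer: AUD 11914.26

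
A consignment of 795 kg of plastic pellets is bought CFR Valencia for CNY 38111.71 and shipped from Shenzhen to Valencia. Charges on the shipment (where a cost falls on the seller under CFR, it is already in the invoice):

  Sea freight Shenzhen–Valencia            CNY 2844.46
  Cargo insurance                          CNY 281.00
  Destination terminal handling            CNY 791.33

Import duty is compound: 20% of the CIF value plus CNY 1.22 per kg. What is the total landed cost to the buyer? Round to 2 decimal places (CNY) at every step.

CFR: the seller pays costs through ocean freight to the destination port, but not insurance.
Already in the invoice (seller's account under CFR): freight — exclude.
CIF value = CFR price + insurance = 38111.71 + 281.00 = 38392.71
Ad valorem component: 38392.71 × 20% = 7678.54
Specific component: 795 × 1.22 = 969.90
Import duty = 7678.54 + 969.90 = 8648.44
Buyer bears: insurance 281.00 + destination terminal 791.33 + duty 8648.44 = 9720.77
Landed cost = invoice 38111.71 + 9720.77 = 47832.48

Total landed cost: CNY 47832.48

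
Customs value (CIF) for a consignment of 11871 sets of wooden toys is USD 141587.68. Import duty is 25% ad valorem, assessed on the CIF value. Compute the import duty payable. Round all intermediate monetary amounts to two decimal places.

Import duty: USD 35396.92

Import duty = 141587.68 × 25% = 35396.92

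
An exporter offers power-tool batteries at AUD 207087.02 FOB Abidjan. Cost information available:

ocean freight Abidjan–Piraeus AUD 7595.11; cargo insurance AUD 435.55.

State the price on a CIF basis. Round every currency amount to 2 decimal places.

CIF price: AUD 215117.68

From FOB to CIF, the seller additionally bears: freight, insurance.
CIF price = 207087.02 + 7595.11 + 435.55 = 215117.68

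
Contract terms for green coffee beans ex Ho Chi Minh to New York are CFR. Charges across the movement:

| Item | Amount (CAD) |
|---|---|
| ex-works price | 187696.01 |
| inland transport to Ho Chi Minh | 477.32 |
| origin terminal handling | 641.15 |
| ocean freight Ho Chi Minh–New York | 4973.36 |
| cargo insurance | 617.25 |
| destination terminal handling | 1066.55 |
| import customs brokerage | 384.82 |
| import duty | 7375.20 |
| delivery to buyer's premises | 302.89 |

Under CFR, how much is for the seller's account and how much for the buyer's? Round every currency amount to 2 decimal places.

Seller: CAD 193787.84; buyer: CAD 9746.71

CFR: the seller pays costs through ocean freight to the destination port, but not insurance.
Seller's account: goods 187696.01 + inland to port 477.32 + origin terminal 641.15 + freight 4973.36 = 193787.84
Buyer's account: insurance 617.25 + destination terminal 1066.55 + brokerage 384.82 + duty 7375.20 + delivery 302.89 = 9746.71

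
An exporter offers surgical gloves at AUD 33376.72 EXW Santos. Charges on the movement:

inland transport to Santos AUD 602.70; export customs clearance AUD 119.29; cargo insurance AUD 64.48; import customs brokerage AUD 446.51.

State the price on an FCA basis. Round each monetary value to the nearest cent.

FCA price: AUD 34098.71

Not relevant to the conversion: brokerage, insurance — on the buyer under both terms; not part of either seller's price.
From EXW to FCA, the seller additionally bears: inland to port, export clearance.
FCA price = 33376.72 + 602.70 + 119.29 = 34098.71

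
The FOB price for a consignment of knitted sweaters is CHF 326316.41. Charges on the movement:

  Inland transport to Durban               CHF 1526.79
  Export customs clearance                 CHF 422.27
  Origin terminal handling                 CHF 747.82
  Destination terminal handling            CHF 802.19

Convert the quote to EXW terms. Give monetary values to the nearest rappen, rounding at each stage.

EXW price: CHF 323619.53

Not relevant to the conversion: destination terminal — on the buyer under both terms; not part of either seller's price.
From FOB to EXW, the seller no longer bears: inland to port, export clearance, origin terminal.
EXW price = 326316.41 − 1526.79 − 422.27 − 747.82 = 323619.53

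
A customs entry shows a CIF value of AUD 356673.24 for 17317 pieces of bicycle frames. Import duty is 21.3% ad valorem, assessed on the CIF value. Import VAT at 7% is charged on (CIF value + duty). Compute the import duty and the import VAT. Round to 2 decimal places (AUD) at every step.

Import duty = 356673.24 × 21.3% = 75971.40
VAT base = CIF + duty = 356673.24 + 75971.40 = 432644.64
Import VAT = 432644.64 × 7% = 30285.12

Import duty: AUD 75971.40; import VAT: AUD 30285.12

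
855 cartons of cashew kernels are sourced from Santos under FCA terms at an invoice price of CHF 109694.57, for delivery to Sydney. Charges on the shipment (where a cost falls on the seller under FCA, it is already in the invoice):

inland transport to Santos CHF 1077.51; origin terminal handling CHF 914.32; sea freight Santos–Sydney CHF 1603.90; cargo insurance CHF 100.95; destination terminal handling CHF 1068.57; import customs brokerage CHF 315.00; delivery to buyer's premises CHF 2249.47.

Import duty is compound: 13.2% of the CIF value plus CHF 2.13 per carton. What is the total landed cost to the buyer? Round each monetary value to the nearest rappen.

Total landed cost: CHF 132593.34

FCA: the seller delivers export-cleared goods to the carrier; the buyer bears costs from that point.
Already in the invoice (seller's account under FCA): inland to port — exclude.
CIF value = FCA price + origin terminal + freight + insurance = 109694.57 + 914.32 + 1603.90 + 100.95 = 112313.74
Ad valorem component: 112313.74 × 13.2% = 14825.41
Specific component: 855 × 2.13 = 1821.15
Import duty = 14825.41 + 1821.15 = 16646.56
Buyer bears: origin terminal 914.32 + freight 1603.90 + insurance 100.95 + destination terminal 1068.57 + brokerage 315.00 + delivery 2249.47 + duty 16646.56 = 22898.77
Landed cost = invoice 109694.57 + 22898.77 = 132593.34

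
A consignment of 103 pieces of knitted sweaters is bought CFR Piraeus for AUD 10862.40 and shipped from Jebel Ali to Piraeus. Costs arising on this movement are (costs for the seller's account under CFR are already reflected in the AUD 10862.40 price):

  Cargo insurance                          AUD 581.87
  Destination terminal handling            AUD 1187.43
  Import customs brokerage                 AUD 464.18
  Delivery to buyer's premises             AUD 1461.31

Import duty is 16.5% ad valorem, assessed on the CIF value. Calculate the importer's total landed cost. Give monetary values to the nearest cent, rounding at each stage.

CFR: the seller pays costs through ocean freight to the destination port, but not insurance.
CIF value = CFR price + insurance = 10862.40 + 581.87 = 11444.27
Import duty = 11444.27 × 16.5% = 1888.30
Buyer bears: insurance 581.87 + destination terminal 1187.43 + brokerage 464.18 + delivery 1461.31 + duty 1888.30 = 5583.09
Landed cost = invoice 10862.40 + 5583.09 = 16445.49

Total landed cost: AUD 16445.49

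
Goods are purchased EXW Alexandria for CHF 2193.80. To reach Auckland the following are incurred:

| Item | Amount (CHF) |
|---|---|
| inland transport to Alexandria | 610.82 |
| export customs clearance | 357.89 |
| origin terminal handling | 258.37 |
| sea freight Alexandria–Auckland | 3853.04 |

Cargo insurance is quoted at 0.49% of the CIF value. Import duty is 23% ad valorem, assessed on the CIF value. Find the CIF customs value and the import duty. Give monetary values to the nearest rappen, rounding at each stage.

Let C be the CIF value. C = EXW price + pre-shipment costs + freight + 0.49% × C
C − 0.49% × C = 2193.80 + 610.82 + 357.89 + 258.37 + 3853.04
0.9951 × C = 7273.92
C = 7273.92 / 0.9951 = 7309.74
Insurance premium = 0.49% × 7309.74 = 35.82
Import duty = 7309.74 × 23% = 1681.24

CIF value: CHF 7309.74; import duty: CHF 1681.24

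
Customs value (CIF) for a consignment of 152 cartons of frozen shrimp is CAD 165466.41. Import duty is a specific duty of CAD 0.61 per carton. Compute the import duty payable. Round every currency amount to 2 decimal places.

Import duty: CAD 92.72

Import duty = 152 × 0.61 = 92.72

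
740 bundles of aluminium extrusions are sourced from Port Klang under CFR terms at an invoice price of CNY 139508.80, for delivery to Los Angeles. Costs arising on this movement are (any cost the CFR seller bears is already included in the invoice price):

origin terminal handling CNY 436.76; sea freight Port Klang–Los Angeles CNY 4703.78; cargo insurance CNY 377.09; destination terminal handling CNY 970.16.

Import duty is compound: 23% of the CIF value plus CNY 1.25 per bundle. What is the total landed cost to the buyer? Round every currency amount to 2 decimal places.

CFR: the seller pays costs through ocean freight to the destination port, but not insurance.
Already in the invoice (seller's account under CFR): origin terminal, freight — exclude.
CIF value = CFR price + insurance = 139508.80 + 377.09 = 139885.89
Ad valorem component: 139885.89 × 23% = 32173.75
Specific component: 740 × 1.25 = 925.00
Import duty = 32173.75 + 925.00 = 33098.75
Buyer bears: insurance 377.09 + destination terminal 970.16 + duty 33098.75 = 34446.00
Landed cost = invoice 139508.80 + 34446.00 = 173954.80

Total landed cost: CNY 173954.80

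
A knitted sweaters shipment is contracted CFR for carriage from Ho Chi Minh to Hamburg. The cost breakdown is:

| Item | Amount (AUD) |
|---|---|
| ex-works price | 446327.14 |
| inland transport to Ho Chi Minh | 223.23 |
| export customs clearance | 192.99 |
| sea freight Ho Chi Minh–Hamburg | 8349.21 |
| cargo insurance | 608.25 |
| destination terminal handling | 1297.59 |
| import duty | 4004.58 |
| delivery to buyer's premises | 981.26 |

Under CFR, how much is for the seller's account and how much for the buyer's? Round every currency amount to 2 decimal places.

Seller: AUD 455092.57; buyer: AUD 6891.68

CFR: the seller pays costs through ocean freight to the destination port, but not insurance.
Seller's account: goods 446327.14 + inland to port 223.23 + export clearance 192.99 + freight 8349.21 = 455092.57
Buyer's account: insurance 608.25 + destination terminal 1297.59 + duty 4004.58 + delivery 981.26 = 6891.68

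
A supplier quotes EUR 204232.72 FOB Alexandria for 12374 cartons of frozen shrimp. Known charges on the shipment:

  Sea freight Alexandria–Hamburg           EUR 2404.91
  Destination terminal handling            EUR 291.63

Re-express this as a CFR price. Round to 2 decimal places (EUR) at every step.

CFR price: EUR 206637.63

Not relevant to the conversion: destination terminal — on the buyer under both terms; not part of either seller's price.
From FOB to CFR, the seller additionally bears: freight.
CFR price = 204232.72 + 2404.91 = 206637.63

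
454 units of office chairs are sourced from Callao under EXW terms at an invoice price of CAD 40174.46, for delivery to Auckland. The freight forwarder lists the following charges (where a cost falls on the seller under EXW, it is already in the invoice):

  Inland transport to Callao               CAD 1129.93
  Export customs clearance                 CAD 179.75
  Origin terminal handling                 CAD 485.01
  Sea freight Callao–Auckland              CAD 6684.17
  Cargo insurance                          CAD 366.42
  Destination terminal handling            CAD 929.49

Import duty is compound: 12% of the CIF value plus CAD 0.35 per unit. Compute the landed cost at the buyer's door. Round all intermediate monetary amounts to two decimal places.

Total landed cost: CAD 55990.50

EXW: the seller makes goods available at their premises; the buyer bears all onward costs.
CIF value = EXW price + inland to port + export clearance + origin terminal + freight + insurance = 40174.46 + 1129.93 + 179.75 + 485.01 + 6684.17 + 366.42 = 49019.74
Ad valorem component: 49019.74 × 12% = 5882.37
Specific component: 454 × 0.35 = 158.90
Import duty = 5882.37 + 158.90 = 6041.27
Buyer bears: inland to port 1129.93 + export clearance 179.75 + origin terminal 485.01 + freight 6684.17 + insurance 366.42 + destination terminal 929.49 + duty 6041.27 = 15816.04
Landed cost = invoice 40174.46 + 15816.04 = 55990.50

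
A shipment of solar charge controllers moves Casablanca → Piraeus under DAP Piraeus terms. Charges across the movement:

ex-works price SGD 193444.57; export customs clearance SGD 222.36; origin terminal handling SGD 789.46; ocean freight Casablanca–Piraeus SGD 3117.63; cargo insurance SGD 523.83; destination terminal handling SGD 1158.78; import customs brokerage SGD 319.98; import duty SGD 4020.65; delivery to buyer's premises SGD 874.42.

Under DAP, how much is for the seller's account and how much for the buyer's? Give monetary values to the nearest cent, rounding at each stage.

DAP: the seller bears all costs to the named destination except import duty and clearance.
Seller's account: goods 193444.57 + export clearance 222.36 + origin terminal 789.46 + freight 3117.63 + insurance 523.83 + destination terminal 1158.78 + delivery 874.42 = 200131.05
Buyer's account: brokerage 319.98 + duty 4020.65 = 4340.63

Seller: SGD 200131.05; buyer: SGD 4340.63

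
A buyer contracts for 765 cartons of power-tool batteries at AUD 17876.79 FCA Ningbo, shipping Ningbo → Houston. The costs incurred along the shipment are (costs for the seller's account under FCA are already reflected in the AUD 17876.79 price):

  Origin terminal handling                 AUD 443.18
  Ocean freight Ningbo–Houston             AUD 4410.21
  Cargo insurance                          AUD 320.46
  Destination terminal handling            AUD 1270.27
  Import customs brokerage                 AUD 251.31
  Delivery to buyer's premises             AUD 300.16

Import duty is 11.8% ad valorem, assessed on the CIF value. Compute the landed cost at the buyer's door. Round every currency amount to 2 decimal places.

FCA: the seller delivers export-cleared goods to the carrier; the buyer bears costs from that point.
CIF value = FCA price + origin terminal + freight + insurance = 17876.79 + 443.18 + 4410.21 + 320.46 = 23050.64
Import duty = 23050.64 × 11.8% = 2719.98
Buyer bears: origin terminal 443.18 + freight 4410.21 + insurance 320.46 + destination terminal 1270.27 + brokerage 251.31 + delivery 300.16 + duty 2719.98 = 9715.57
Landed cost = invoice 17876.79 + 9715.57 = 27592.36

Total landed cost: AUD 27592.36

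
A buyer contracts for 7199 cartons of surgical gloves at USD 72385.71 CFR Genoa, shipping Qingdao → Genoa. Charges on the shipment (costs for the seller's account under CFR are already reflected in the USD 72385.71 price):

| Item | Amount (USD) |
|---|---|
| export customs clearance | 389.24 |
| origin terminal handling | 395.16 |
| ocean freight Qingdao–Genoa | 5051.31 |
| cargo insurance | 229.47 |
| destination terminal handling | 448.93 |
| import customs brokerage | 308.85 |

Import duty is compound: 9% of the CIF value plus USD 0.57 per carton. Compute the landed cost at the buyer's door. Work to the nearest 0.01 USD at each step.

Total landed cost: USD 84011.76

CFR: the seller pays costs through ocean freight to the destination port, but not insurance.
Already in the invoice (seller's account under CFR): export clearance, origin terminal, freight — exclude.
CIF value = CFR price + insurance = 72385.71 + 229.47 = 72615.18
Ad valorem component: 72615.18 × 9% = 6535.37
Specific component: 7199 × 0.57 = 4103.43
Import duty = 6535.37 + 4103.43 = 10638.80
Buyer bears: insurance 229.47 + destination terminal 448.93 + brokerage 308.85 + duty 10638.80 = 11626.05
Landed cost = invoice 72385.71 + 11626.05 = 84011.76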